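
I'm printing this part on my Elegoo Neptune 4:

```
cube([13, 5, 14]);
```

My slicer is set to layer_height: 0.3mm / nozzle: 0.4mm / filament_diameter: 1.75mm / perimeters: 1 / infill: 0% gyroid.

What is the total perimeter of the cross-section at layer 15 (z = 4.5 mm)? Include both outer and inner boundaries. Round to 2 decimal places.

36.00 mm

At z = 4.5 mm: the cube (footprint 13×5) is included at this height (perimeter 36.00 mm). Overall, the cross-section is a single solid region. Total boundary length (outer) = 36.00 mm.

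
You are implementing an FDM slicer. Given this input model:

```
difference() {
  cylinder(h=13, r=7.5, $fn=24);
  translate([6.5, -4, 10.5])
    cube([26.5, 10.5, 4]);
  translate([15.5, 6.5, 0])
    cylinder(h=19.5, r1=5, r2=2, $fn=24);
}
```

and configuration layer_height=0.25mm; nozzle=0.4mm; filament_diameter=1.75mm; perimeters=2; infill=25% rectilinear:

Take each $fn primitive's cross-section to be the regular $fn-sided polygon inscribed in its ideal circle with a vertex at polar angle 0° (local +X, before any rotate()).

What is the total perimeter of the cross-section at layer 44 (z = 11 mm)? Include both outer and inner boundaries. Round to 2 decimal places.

46.66 mm

At z = 11 mm: the r=7.5 cylinder gives a regular 24-gon of circumradius 7.5 (constant along its height) (perimeter = 2·24·7.500·sin(180°/24) = 46.99 mm); the cube at (6.5, -4) is present — its section is the full 26.5×10.5 rectangle (perimeter 74.00 mm); the cone at (15.5, 6.5) (r1=5→r2=2) has section circumradius 3.308 here — a regular 24-gon (perimeter = 2·24·3.308·sin(180°/24) = 20.72 mm); Taking the first minus the rest: starting from the r=7.5 cylinder, the 26.5×10.5 cube at (6.5, -4) partially overlaps it — only the 4.72 mm² overlap (of its 278.25 mm²) is removed, clipping the outline; the cone at (15.5, 6.5) misses the remaining region (no effect) — boundary = 46.66 mm. Overall, the cross-section is a single solid region. Total boundary length (outer) = 46.66 mm.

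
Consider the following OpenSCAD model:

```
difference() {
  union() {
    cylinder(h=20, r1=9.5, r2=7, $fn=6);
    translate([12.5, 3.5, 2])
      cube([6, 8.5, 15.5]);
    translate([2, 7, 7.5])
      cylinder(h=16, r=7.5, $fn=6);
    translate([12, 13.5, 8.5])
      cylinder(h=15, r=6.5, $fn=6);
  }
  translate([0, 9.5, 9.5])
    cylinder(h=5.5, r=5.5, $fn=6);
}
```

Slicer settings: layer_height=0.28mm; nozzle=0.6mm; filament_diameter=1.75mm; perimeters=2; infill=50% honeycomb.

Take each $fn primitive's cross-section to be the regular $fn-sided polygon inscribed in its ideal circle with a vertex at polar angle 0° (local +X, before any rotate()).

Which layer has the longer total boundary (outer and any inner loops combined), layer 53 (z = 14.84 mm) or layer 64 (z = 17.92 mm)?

Layer 53 (z = 14.84): the cone contributes a regular 6-gon of circumradius 7.645 (interpolated between r1=9.5 and r2=7 at t=0.742) (perimeter = 2·6·7.645·sin(180°/6) = 45.87 mm); the cube at (12.5, 3.5) (footprint 6×8.5) is included at this height (perimeter 29.00 mm); the cylinder at (2, 7): section is a regular 6-gon, circumradius r=7.5 (perimeter = 2·6·7.500·sin(180°/6) = 45.00 mm); the cylinder at (12, 13.5): section is a regular 6-gon, circumradius r=6.5 (perimeter = 2·6·6.500·sin(180°/6) = 39.00 mm); Merging all regions: the regions partially overlap (shared area 71.31 mm²), so the edge portions inside another operand are dropped and the merged outline is re-measured after clipping — boundary = 99.34 mm; the r=5.5 cylinder at (0, 9.5) contributes a regular 6-gon of circumradius 5.5 (perimeter = 2·6·5.500·sin(180°/6) = 33.00 mm); After the difference (first − rest): starting from that combined region, the r=5.5 cylinder at (0, 9.5) partially overlaps it — only the 67.36 mm² overlap (of its 78.59 mm²) is removed, clipping the outline — boundary = 108.01 mm. So its perimeter = 108.01 mm. Layer 64 (z = 17.92): the cone contributes a regular 6-gon of circumradius 7.260 (interpolated between r1=9.5 and r2=7 at t=0.896) (perimeter = 2·6·7.260·sin(180°/6) = 43.56 mm); the cube at (12.5, 3.5) does not reach this height (z outside [2, 17.5]); the r=7.5 cylinder at (2, 7) contributes a regular 6-gon of circumradius 7.5 (perimeter = 2·6·7.500·sin(180°/6) = 45.00 mm); the r=6.5 cylinder at (12, 13.5) gives a regular 6-gon of circumradius 6.5 (constant along its height) (perimeter = 2·6·6.500·sin(180°/6) = 39.00 mm); Taking the union: the regions partially overlap (shared area 50.24 mm²), so the edge portions inside another operand are dropped and the merged outline is re-measured after clipping — boundary = 85.96 mm; the cylinder at (0, 9.5) is absent (z outside [9.5, 15]); After the difference (first − rest): none of the subtracted shapes is present at this height, so that combined region is unchanged — boundary = 85.96 mm. So its perimeter = 85.96 mm. Layer 53 is larger (108.01 vs 85.96 mm).

layer 53 (z = 14.84 mm)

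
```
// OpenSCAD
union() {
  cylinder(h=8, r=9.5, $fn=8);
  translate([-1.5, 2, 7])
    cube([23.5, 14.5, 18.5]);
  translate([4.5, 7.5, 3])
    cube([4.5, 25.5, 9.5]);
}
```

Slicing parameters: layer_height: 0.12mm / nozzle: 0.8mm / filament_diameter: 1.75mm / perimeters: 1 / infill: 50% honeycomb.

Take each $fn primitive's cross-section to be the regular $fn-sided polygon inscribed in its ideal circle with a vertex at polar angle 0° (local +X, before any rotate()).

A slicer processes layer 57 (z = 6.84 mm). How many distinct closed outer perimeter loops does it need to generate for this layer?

At z = 6.84 mm: the cylinder: section is a regular 8-gon, circumradius r=9.5; the cube at (-1.5, 2) does not reach this height (z outside [7, 25.5]); the cube at (4.5, 7.5) is present — its section is the full 4.5×25.5 rectangle; Combining (union): the regions partially overlap (shared area 0.02 mm²), so overlapping operands fuse into one piece — 1 connected region. The result has 1 disconnected region.

1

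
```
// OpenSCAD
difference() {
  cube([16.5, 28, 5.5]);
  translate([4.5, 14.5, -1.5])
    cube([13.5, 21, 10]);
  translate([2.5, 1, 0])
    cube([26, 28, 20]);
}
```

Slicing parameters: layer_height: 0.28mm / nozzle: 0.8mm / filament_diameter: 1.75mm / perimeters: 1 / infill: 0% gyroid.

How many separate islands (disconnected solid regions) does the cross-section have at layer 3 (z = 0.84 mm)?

At z = 0.84 mm: the cube is present — its section is the full 16.5×28 rectangle; the cube at (4.5, 14.5) (footprint 13.5×21) is included at this height; the cube at (2.5, 1) (footprint 26×28) is included at this height; After the difference (first − rest): starting from the 16.5×28 cube, the 13.5×21 cube at (4.5, 14.5) partially overlaps it — only the 162.00 mm² overlap (of its 283.50 mm²) is removed, clipping the outline; the 26×28 cube at (2.5, 1) partially overlaps it — only the 216.00 mm² overlap (of its 728.00 mm²) is removed, clipping the outline — 1 connected region. Overall, the cross-section is a single solid region. Island count = 1.

1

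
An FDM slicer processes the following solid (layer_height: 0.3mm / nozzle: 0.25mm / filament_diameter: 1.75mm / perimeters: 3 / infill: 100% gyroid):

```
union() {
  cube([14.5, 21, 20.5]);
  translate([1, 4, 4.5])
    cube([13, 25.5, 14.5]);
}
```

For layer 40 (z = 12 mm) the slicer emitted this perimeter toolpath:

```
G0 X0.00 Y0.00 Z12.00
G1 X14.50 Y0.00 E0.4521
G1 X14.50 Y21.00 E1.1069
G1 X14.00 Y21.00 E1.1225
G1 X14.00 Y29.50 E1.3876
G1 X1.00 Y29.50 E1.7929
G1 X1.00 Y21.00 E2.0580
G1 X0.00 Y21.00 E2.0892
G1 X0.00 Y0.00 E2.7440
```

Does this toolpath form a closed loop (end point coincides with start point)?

yes

Start point (G0): (0.00, 0.00). End point (last G1): the path returns to the start — closed.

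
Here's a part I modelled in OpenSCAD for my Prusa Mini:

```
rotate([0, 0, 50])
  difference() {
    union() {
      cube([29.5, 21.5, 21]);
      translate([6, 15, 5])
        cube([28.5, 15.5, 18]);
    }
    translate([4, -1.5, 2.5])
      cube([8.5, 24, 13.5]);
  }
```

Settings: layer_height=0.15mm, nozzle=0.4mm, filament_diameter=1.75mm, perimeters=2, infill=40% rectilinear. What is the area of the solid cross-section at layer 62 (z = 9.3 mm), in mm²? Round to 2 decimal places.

734.00 mm²

At z = 9.3 mm: the 29.5×21.5 cube contributes its full rectangle (area 634.25 mm²); the cube at (6, 15) is present — its section is the full 28.5×15.5 rectangle (area 441.75 mm²); Combining (union): the regions partially overlap — summed areas 1076.00 mm² minus the doubly-counted overlap 152.75 mm² gives 923.25 mm² — area = 923.25 mm²; the 8.5×24 cube at (4, -1.5) contributes its full rectangle (area 204.00 mm²); Taking the first minus the rest: starting from that combined region (923.25 mm²), the 8.5×24 cube at (4, -1.5) partially overlaps it — only the 189.25 mm² overlap (of its 204.00 mm²) is removed, clipping the outline — area = 734.00 mm²; (whole slice rotated 50° about Z — lengths, areas and connectivity unchanged). Overall, the cross-section has 2 separate islands. Net area = 734.00 mm².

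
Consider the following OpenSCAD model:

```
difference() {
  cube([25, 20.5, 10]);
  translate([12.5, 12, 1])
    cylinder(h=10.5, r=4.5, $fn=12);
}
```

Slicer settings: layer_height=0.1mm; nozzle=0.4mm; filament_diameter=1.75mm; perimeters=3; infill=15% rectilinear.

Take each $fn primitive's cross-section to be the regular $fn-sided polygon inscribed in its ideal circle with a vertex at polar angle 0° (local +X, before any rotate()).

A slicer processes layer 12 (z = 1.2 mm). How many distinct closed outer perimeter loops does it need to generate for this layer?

1

At z = 1.2 mm: the cube is present — its section is the full 25×20.5 rectangle; the cylinder at (12.5, 12): section is a regular 12-gon, circumradius r=4.5; Taking the first minus the rest: starting from the 25×20.5 cube, the r=4.5 cylinder at (12.5, 12) lies wholly inside it (removes its full 60.75 mm² and its 27.95 mm outline becomes a hole wall) — 1 connected region with 1 hole. The result has 1 disconnected region.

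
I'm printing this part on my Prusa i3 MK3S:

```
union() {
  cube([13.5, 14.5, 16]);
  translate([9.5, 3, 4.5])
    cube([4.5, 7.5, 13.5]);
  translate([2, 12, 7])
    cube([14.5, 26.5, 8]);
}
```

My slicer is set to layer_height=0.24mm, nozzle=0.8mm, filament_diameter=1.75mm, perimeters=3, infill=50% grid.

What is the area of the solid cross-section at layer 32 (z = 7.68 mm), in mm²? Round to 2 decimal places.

555.00 mm²

At z = 7.68 mm: the 13.5×14.5 cube contributes its full rectangle (area 195.75 mm²); the 4.5×7.5 cube at (9.5, 3) contributes its full rectangle (area 33.75 mm²); the 14.5×26.5 cube at (2, 12) contributes its full rectangle (area 384.25 mm²); Combining (union): the regions partially overlap — summed areas 613.75 mm² minus the doubly-counted overlap 58.75 mm² gives 555.00 mm² — area = 555.00 mm². Overall, the cross-section is a single solid region. Net area = 555.00 mm².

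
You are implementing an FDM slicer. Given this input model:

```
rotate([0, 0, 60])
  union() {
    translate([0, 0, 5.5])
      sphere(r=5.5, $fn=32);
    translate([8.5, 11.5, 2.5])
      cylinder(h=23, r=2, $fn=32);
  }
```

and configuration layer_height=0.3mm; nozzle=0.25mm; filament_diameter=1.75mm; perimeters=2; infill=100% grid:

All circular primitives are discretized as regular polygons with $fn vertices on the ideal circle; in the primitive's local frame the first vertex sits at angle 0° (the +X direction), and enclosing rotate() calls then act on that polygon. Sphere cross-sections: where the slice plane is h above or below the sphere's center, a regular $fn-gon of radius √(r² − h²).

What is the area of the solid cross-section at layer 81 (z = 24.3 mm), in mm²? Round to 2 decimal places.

At z = 24.3 mm: the sphere is not intersected at this z (|z−center|=18.800 > r=5.5); the r=2 cylinder at (8.5, 11.5) contributes a regular 32-gon of circumradius 2 (area = (32/2)·2.000²·sin(360°/32) = 12.49 mm²); Merging all regions: only the r=2 cylinder at (8.5, 11.5) is present, so the union is just that shape — area = 12.49 mm²; (rotated 60° about Z; rotation is an isometry so areas/perimeters/island counts are preserved). Overall, the cross-section is a single solid region. Net area = 12.49 mm².

12.49 mm²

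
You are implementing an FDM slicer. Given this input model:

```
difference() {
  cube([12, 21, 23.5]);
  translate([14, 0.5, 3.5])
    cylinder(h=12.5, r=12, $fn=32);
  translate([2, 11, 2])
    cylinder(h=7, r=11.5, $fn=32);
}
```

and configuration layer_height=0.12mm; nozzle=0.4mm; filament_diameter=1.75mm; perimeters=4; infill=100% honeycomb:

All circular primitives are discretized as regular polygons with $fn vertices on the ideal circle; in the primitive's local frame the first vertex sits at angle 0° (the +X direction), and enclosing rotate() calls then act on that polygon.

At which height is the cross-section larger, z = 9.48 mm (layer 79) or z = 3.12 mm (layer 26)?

layer 79 (z = 9.48 mm)

Layer 79 (z = 9.48): the 12×21 cube contributes its full rectangle (area 252.00 mm²); the r=12 cylinder at (14, 0.5) gives a regular 32-gon of circumradius 12 (constant along its height) (area = (32/2)·12.000²·sin(360°/32) = 449.49 mm²); the cylinder at (2, 11) does not reach this height (z outside [2, 9]); Subtracting the remaining from the first: starting from the 12×21 cube (252.00 mm²), the r=12 cylinder at (14, 0.5) partially overlaps it — only the 93.56 mm² overlap (of its 449.49 mm²) is removed, clipping the outline — area = 158.44 mm². So its area = 158.44 mm². Layer 26 (z = 3.12): the cube is present — its section is the full 12×21 rectangle (area 252.00 mm²); the cylinder at (14, 0.5) is absent (z outside [3.5, 16]); the cylinder at (2, 11): section is a regular 32-gon, circumradius r=11.5 (area = (32/2)·11.500²·sin(360°/32) = 412.81 mm²); Subtracting the remaining from the first: starting from the 12×21 cube (252.00 mm²), the r=11.5 cylinder at (2, 11) partially overlaps it — only the 230.80 mm² overlap (of its 412.81 mm²) is removed, clipping the outline — area = 21.20 mm². So its area = 21.20 mm². Layer 79 is larger (158.44 vs 21.20 mm²).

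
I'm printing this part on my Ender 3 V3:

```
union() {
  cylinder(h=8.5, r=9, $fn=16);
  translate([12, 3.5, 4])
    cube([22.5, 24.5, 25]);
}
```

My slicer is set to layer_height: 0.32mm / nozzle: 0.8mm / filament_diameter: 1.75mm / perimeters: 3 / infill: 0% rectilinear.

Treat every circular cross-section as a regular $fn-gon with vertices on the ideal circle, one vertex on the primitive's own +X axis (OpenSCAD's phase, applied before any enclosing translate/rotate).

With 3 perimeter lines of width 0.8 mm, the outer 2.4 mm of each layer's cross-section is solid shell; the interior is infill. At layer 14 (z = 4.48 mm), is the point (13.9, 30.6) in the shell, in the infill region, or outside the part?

At z = 4.48 mm: the r=9 cylinder contributes a regular 16-gon of circumradius 9; the cube at (12, 3.5) (footprint 22.5×24.5) is included at this height; Taking the union: the 2 present regions are separate (no shared area or edge), so areas and boundary lengths simply add and each stays a separate island — 2 connected regions. Overall, the cross-section has 2 separate islands. The nearest boundary edge runs (12.00, 28.00)→(34.50, 28.00); distance from the point to it = 2.60 mm. The point is not inside any of the regions above, so it lies outside the cross-section (2.60 mm from the nearest boundary).

outside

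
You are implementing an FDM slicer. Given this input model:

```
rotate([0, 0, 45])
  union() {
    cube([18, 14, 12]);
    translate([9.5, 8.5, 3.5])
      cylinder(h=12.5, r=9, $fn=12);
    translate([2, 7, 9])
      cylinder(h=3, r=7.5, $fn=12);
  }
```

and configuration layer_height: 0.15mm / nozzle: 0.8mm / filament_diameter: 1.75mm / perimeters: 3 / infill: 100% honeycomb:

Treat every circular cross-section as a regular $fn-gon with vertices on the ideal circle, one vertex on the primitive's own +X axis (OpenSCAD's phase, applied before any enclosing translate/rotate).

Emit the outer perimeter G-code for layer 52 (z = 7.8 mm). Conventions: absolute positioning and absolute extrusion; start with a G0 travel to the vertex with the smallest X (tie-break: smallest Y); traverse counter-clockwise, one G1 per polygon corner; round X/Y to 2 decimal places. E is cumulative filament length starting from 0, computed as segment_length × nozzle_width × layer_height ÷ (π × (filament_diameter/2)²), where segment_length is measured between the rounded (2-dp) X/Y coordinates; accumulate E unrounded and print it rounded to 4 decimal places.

At z = 7.8 mm: the 18×14 cube contributes its full rectangle; the r=9 cylinder at (9.5, 8.5) contributes a regular 12-gon of circumradius 9; the cylinder at (2, 7) is not intersected at this z (z outside [9, 12]); Taking the union: the regions partially overlap (shared area 209.80 mm²), so overlapping operands fuse into one piece — 1 connected region; (rotated 45° about Z; rotation is an isometry so areas/perimeters/island counts are preserved). The outline is a single polygon with 15 vertices. Extrusion per mm of travel: 0.8 × 0.15 / (π × 0.875²) = 0.049890. Accumulating E over each segment gives final E = 3.3171.

G0 X-9.90 Y9.90 Z7.80
G1 X0.00 Y0.00 E0.6985
G1 X5.40 Y5.40 E1.0795
G1 X7.07 Y6.36 E1.1756
G1 X8.04 Y8.04 E1.2724
G1 X12.73 Y12.73 E1.6033
G1 X8.04 Y17.42 E1.9342
G1 X7.07 Y19.09 E2.0305
G1 X5.40 Y20.06 E2.1269
G1 X2.83 Y22.63 E2.3082
G1 X1.62 Y21.42 E2.3936
G1 X-1.62 Y21.42 E2.5552
G1 X-5.66 Y19.09 E2.7879
G1 X-7.99 Y15.06 E3.0202
G1 X-7.99 Y11.81 E3.1823
G1 X-9.90 Y9.90 E3.3171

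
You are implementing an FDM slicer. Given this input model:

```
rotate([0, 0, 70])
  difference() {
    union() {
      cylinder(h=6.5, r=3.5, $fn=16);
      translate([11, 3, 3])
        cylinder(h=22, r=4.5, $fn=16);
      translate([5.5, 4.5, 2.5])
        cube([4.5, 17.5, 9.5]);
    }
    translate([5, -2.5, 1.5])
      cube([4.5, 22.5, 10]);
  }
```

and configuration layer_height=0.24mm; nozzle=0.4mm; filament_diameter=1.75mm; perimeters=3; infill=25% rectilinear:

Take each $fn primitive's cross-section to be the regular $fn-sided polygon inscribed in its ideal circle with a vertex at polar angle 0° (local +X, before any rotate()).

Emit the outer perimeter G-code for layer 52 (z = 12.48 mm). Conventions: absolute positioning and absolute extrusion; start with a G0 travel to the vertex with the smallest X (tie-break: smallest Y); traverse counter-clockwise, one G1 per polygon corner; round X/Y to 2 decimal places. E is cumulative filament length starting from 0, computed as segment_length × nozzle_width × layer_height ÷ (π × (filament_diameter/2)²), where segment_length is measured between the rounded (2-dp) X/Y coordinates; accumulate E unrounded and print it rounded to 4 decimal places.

G0 X-3.55 Y11.17 Z12.48
G1 X-3.14 Y9.46 E0.0702
G1 X-2.10 Y8.04 E0.1404
G1 X-0.60 Y7.13 E0.2105
G1 X1.14 Y6.87 E0.2807
G1 X2.84 Y7.28 E0.3505
G1 X4.26 Y8.32 E0.4207
G1 X5.17 Y9.82 E0.4907
G1 X5.44 Y11.56 E0.5610
G1 X5.02 Y13.26 E0.6309
G1 X3.98 Y14.68 E0.7012
G1 X2.48 Y15.59 E0.7712
G1 X0.75 Y15.86 E0.8411
G1 X-0.96 Y15.44 E0.9114
G1 X-2.37 Y14.40 E0.9813
G1 X-3.29 Y12.90 E1.0515
G1 X-3.55 Y11.17 E1.1213

At z = 12.48 mm: the cylinder does not reach this height (z outside [0, 6.5]); the r=4.5 cylinder at (11, 3) gives a regular 16-gon of circumradius 4.5 (constant along its height); the cube at (5.5, 4.5) is not intersected at this z (z outside [2.5, 12]); Taking the union: only the r=4.5 cylinder at (11, 3) is present, so the union is just that shape — 1 connected region; the cube at (5, -2.5) does not reach this height (z outside [1.5, 11.5]); Taking the first minus the rest: none of the subtracted shapes is present at this height, so that combined region is unchanged — 1 connected region; (whole slice rotated 70° about Z — lengths, areas and connectivity unchanged). The outline is a single polygon with 16 vertices. Extrusion per mm of travel: 0.4 × 0.24 / (π × 0.875²) = 0.039912. Accumulating E over each segment gives final E = 1.1213.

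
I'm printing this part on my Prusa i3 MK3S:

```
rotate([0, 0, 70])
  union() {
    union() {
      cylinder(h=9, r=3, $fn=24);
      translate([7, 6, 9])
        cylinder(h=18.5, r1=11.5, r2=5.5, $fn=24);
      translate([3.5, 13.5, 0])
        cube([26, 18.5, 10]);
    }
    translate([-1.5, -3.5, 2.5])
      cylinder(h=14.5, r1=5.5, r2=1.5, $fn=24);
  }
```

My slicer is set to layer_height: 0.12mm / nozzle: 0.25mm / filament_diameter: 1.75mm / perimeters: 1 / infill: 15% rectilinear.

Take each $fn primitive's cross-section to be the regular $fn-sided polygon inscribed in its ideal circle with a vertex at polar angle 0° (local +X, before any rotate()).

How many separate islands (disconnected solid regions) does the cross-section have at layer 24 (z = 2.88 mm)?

2

At z = 2.88 mm: the r=3 cylinder contributes a regular 24-gon of circumradius 3; the cone at (7, 6) does not reach this height (z outside [9, 27.5]); the cube at (3.5, 13.5) (footprint 26×18.5) is included at this height; Merging all regions: the 2 present regions are separate (no shared area or edge), so areas and boundary lengths simply add and each stays a separate island — 2 connected regions; the cone at (-1.5, -3.5) contributes a regular 24-gon of circumradius 5.395 (interpolated between r1=5.5 and r2=1.5 at t=0.026); Taking the union: the regions partially overlap (shared area 21.49 mm²), so overlapping operands fuse into one piece — 2 connected regions; (whole slice rotated 70° about Z — lengths, areas and connectivity unchanged). Overall, the cross-section has 2 separate islands. Island count = 2.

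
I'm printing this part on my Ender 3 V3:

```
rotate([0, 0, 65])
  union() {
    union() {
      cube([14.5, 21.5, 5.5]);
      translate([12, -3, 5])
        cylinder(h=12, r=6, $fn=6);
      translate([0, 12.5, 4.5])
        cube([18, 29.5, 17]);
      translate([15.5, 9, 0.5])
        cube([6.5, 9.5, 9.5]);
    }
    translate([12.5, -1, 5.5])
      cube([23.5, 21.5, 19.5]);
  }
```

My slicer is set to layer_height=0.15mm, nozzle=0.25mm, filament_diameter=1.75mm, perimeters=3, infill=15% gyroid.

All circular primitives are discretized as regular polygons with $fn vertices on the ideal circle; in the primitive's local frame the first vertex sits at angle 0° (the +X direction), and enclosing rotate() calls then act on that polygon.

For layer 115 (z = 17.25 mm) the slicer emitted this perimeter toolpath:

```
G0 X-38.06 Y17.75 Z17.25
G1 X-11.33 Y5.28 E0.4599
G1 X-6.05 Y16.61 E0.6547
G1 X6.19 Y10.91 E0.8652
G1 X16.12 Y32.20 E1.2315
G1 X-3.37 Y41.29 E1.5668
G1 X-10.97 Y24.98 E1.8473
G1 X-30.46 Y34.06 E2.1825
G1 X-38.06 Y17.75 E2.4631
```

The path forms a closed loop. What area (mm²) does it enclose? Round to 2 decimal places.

Apply the shoelace formula to the sequence of (X, Y) vertices; enclosed area = 992.16 mm².

992.16 mm²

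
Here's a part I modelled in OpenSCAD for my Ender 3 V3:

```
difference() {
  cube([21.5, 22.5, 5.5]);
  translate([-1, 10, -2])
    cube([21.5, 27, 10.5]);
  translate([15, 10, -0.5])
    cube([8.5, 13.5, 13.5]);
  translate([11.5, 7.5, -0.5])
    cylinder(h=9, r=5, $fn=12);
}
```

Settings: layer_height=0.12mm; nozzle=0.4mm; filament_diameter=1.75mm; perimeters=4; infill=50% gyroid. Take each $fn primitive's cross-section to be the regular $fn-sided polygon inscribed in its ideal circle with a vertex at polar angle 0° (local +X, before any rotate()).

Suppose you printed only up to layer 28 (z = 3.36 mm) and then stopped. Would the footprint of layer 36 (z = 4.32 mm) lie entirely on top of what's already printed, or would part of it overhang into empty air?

Compare the two slices. At z = 3.36: the 21.5×22.5 cube contributes its full rectangle (area 483.75 mm²); the cube at (-1, 10) is present — its section is the full 21.5×27 rectangle (area 580.50 mm²); the cube at (15, 10) is present — its section is the full 8.5×13.5 rectangle (area 114.75 mm²); the r=5 cylinder at (11.5, 7.5) gives a regular 12-gon of circumradius 5 (constant along its height) (area = (12/2)·5.000²·sin(360°/12) = 75.00 mm²); Taking the first minus the rest: starting from the 21.5×22.5 cube (483.75 mm²), the 21.5×27 cube at (-1, 10) partially overlaps it — only the 256.25 mm² overlap (of its 580.50 mm²) is removed, clipping the outline; the 8.5×13.5 cube at (15, 10) partially overlaps it — only the 12.50 mm² overlap (of its 114.75 mm²) is removed, clipping the outline; the r=5 cylinder at (11.5, 7.5) partially overlaps it — only the 60.83 mm² overlap (of its 75.00 mm²) is removed, clipping the outline — area = 154.17 mm². At z = 4.32: the 21.5×22.5 cube contributes its full rectangle (area 483.75 mm²); the cube at (-1, 10) (footprint 21.5×27) is included at this height (area 580.50 mm²); the cube at (15, 10) (footprint 8.5×13.5) is included at this height (area 114.75 mm²); the r=5 cylinder at (11.5, 7.5) gives a regular 12-gon of circumradius 5 (constant along its height) (area = (12/2)·5.000²·sin(360°/12) = 75.00 mm²); Taking the first minus the rest: starting from the 21.5×22.5 cube (483.75 mm²), the 21.5×27 cube at (-1, 10) partially overlaps it — only the 256.25 mm² overlap (of its 580.50 mm²) is removed, clipping the outline; the 8.5×13.5 cube at (15, 10) partially overlaps it — only the 12.50 mm² overlap (of its 114.75 mm²) is removed, clipping the outline; the r=5 cylinder at (11.5, 7.5) partially overlaps it — only the 60.83 mm² overlap (of its 75.00 mm²) is removed, clipping the outline — area = 154.17 mm². Checking containment: the cross-section at z = 4.32 is a subset of the cross-section at z = 3.36.

entirely on top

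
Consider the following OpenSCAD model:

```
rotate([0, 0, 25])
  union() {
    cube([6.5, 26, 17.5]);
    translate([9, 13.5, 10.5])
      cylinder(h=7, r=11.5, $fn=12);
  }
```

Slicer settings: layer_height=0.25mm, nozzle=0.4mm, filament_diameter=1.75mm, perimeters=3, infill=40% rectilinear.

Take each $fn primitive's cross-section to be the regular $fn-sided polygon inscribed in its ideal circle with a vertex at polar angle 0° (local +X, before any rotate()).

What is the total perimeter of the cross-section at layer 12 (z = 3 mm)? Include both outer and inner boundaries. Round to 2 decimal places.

65.00 mm

At z = 3 mm: the cube (footprint 6.5×26) is included at this height (perimeter 65.00 mm); the cylinder at (9, 13.5) is not intersected at this z (z outside [10.5, 17.5]); Merging all regions: only the 6.5×26 cube is present, so the union is just that shape — boundary = 65.00 mm; (whole slice rotated 25° about Z — lengths, areas and connectivity unchanged). Overall, the cross-section is a single solid region. Total boundary length (outer) = 65.00 mm.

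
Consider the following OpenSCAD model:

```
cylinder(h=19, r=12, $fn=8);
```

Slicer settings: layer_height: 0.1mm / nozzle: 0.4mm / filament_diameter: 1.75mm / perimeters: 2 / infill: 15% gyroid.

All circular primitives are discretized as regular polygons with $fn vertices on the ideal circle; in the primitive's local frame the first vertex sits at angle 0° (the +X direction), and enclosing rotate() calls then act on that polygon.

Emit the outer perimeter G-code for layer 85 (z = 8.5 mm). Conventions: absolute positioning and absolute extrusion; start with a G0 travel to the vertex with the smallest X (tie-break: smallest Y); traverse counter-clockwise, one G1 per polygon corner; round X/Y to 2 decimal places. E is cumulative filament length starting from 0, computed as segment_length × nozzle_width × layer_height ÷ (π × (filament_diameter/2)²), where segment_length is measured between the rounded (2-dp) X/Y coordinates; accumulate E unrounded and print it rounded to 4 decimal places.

G0 X-12.00 Y0.00 Z8.50
G1 X-8.49 Y-8.49 E0.1528
G1 X0.00 Y-12.00 E0.3056
G1 X8.49 Y-8.49 E0.4583
G1 X12.00 Y0.00 E0.6111
G1 X8.49 Y8.49 E0.7639
G1 X0.00 Y12.00 E0.9167
G1 X-8.49 Y8.49 E1.0695
G1 X-12.00 Y0.00 E1.2222

At z = 8.5 mm: the cylinder: section is a regular 8-gon, circumradius r=12. The outline is a single polygon with 8 vertices. Extrusion per mm of travel: 0.4 × 0.1 / (π × 0.875²) = 0.016630. Accumulating E over each segment gives final E = 1.2222.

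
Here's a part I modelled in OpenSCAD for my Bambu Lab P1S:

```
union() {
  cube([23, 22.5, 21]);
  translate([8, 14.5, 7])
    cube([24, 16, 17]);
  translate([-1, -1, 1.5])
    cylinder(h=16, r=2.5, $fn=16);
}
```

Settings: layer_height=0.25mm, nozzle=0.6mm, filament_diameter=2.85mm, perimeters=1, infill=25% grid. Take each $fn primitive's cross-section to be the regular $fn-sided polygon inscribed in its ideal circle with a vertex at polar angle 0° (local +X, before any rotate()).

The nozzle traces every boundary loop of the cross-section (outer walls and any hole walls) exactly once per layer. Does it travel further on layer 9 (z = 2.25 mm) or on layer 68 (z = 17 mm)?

Layer 9 (z = 2.25): the cube is present — its section is the full 23×22.5 rectangle (perimeter 91.00 mm); the cube at (8, 14.5) is absent (z outside [7, 24]); the r=2.5 cylinder at (-1, -1) contributes a regular 16-gon of circumradius 2.5 (perimeter = 2·16·2.500·sin(180°/16) = 15.61 mm); Merging all regions: the regions partially overlap (shared area 0.98 mm²), so the edge portions inside another operand are dropped and the merged outline is re-measured after clipping — boundary = 102.20 mm. So its perimeter = 102.20 mm. Layer 68 (z = 17): the cube (footprint 23×22.5) is included at this height (perimeter 91.00 mm); the cube at (8, 14.5) (footprint 24×16) is included at this height (perimeter 80.00 mm); the r=2.5 cylinder at (-1, -1) contributes a regular 16-gon of circumradius 2.5 (perimeter = 2·16·2.500·sin(180°/16) = 15.61 mm); Taking the union: the regions partially overlap (shared area 120.98 mm²), so the edge portions inside another operand are dropped and the merged outline is re-measured after clipping — boundary = 136.20 mm. So its perimeter = 136.20 mm. Layer 68 is larger (136.20 vs 102.20 mm).

layer 68 (z = 17 mm)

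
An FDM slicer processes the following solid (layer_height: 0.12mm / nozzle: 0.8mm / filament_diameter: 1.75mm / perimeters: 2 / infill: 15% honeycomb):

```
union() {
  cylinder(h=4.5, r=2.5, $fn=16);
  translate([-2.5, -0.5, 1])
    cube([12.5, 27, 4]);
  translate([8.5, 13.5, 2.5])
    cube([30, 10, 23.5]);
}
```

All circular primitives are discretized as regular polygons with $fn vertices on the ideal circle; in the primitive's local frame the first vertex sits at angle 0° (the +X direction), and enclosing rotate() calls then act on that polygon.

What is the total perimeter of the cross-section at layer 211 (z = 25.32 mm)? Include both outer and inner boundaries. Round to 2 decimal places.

At z = 25.32 mm: the cylinder is not intersected at this z (z outside [0, 4.5]); the cube at (-2.5, -0.5) is absent (z outside [1, 5]); the cube at (8.5, 13.5) (footprint 30×10) is included at this height (perimeter 80.00 mm); Combining (union): only the 30×10 cube at (8.5, 13.5) is present, so the union is just that shape — boundary = 80.00 mm. Overall, the cross-section is a single solid region. Total boundary length (outer) = 80.00 mm.

80.00 mm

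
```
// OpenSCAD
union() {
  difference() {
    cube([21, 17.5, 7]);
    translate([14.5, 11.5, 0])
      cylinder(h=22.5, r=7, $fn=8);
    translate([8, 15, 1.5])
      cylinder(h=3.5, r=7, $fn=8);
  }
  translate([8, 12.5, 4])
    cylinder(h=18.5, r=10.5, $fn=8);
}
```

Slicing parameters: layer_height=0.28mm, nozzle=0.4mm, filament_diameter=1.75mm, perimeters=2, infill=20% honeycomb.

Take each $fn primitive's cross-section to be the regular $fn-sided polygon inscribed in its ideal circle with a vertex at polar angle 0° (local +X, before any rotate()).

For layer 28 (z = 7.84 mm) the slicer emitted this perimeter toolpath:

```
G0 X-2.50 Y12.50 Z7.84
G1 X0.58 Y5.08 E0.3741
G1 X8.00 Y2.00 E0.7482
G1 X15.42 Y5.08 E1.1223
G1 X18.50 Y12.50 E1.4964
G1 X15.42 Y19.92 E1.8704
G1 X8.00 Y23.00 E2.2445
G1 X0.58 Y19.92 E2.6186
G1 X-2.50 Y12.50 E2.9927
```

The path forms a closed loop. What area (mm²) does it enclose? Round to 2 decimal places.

311.64 mm²

Apply the shoelace formula to the sequence of (X, Y) vertices; enclosed area = 311.64 mm².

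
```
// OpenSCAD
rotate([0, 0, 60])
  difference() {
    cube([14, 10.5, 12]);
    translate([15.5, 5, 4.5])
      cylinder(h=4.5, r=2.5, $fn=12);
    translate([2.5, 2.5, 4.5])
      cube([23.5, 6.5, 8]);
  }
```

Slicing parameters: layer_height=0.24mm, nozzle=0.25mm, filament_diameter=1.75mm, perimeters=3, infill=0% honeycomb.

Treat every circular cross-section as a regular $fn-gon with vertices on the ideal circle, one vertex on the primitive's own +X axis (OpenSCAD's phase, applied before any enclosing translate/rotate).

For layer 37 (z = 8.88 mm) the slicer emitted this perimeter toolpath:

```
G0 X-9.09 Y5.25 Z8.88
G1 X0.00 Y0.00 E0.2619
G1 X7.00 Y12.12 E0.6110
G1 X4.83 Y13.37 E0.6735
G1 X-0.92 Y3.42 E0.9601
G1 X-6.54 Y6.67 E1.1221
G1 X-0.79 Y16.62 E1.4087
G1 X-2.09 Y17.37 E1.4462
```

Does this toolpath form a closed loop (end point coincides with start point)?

no

Start point (G0): (-9.09, 5.25). End point (last G1): the path does not return to the start — open.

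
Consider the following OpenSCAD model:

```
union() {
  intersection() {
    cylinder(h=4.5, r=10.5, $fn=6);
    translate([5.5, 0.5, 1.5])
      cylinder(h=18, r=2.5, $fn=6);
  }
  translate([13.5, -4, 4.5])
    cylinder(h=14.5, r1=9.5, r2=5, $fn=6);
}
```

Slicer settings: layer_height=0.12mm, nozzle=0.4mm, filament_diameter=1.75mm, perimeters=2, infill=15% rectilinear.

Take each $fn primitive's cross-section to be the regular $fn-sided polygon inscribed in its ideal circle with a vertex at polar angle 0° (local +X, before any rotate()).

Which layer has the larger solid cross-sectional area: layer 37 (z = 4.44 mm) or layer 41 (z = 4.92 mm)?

layer 41 (z = 4.92 mm)

Layer 37 (z = 4.44): the r=10.5 cylinder contributes a regular 6-gon of circumradius 10.5 (area = (6/2)·10.500²·sin(360°/6) = 286.44 mm²); the r=2.5 cylinder at (5.5, 0.5) contributes a regular 6-gon of circumradius 2.5 (area = (6/2)·2.500²·sin(360°/6) = 16.24 mm²); Taking the intersection: the r=2.5 cylinder at (5.5, 0.5) lies inside the r=10.5 cylinder, so the common part is the r=2.5 cylinder at (5.5, 0.5) itself — area = 16.24 mm²; the cone at (13.5, -4) is absent (z outside [4.5, 19]); Taking the union: only that combined region is present, so the union is just that shape — area = 16.24 mm². So its area = 16.24 mm². Layer 41 (z = 4.92): the cylinder is absent (z outside [0, 4.5]); the cylinder at (5.5, 0.5): section is a regular 6-gon, circumradius r=2.5 (area = (6/2)·2.500²·sin(360°/6) = 16.24 mm²); Keeping only the common overlap: at least one operand is absent at this height, so nothing remains; the cone at (13.5, -4): at t=0.029 of its height the radius interpolates to r₁+(r₂−r₁)t = 9.370, giving a regular 6-gon of that circumradius (area = (6/2)·9.370²·sin(360°/6) = 228.09 mm²); Merging all regions: only the cone at (13.5, -4) is present, so the union is just that shape — area = 228.09 mm². So its area = 228.09 mm². Layer 41 is larger (228.09 vs 16.24 mm²).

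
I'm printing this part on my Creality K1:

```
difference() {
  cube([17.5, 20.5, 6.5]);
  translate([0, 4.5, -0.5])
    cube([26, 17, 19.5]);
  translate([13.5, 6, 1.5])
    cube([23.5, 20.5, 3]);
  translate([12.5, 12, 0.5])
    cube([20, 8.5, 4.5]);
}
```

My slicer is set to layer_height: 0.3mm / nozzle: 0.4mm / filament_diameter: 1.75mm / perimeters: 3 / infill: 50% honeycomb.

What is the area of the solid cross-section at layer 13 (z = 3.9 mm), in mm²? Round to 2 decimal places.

78.75 mm²

At z = 3.9 mm: the cube (footprint 17.5×20.5) is included at this height (area 358.75 mm²); the 26×17 cube at (0, 4.5) contributes its full rectangle (area 442.00 mm²); the cube at (13.5, 6) (footprint 23.5×20.5) is included at this height (area 481.75 mm²); the cube at (12.5, 12) (footprint 20×8.5) is included at this height (area 170.00 mm²); Taking the first minus the rest: starting from the 17.5×20.5 cube (358.75 mm²), the 26×17 cube at (0, 4.5) partially overlaps it — only the 280.00 mm² overlap (of its 442.00 mm²) is removed, clipping the outline; the 23.5×20.5 cube at (13.5, 6) misses the remaining region (no effect); the 20×8.5 cube at (12.5, 12) misses the remaining region (no effect) — area = 78.75 mm². Overall, the cross-section is a single solid region. Net area = 78.75 mm².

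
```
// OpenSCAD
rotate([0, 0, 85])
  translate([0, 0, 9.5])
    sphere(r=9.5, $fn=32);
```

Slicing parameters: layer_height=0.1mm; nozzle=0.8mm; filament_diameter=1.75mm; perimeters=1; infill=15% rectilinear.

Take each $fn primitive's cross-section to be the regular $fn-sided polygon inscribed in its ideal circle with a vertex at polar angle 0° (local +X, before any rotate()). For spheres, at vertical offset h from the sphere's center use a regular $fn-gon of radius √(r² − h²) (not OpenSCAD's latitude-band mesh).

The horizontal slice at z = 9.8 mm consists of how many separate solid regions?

1

At z = 9.8 mm: the r=9.5 sphere contributes a regular 32-gon of circumradius √(9.5²−0.3²) = 9.495; (whole slice rotated 85° about Z — lengths, areas and connectivity unchanged). The result has 1 disconnected region.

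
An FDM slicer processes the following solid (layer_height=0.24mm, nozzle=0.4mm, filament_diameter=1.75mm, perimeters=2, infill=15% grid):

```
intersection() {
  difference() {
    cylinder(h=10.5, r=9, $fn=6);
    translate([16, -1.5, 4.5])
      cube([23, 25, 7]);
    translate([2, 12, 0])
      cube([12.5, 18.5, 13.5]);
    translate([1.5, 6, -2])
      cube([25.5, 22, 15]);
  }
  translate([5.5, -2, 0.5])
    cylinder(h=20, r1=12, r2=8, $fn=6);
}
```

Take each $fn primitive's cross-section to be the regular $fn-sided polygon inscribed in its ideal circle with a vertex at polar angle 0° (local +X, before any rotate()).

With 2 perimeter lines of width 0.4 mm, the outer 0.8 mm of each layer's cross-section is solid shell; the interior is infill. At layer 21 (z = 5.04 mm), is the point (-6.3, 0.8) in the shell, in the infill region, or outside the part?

At z = 5.04 mm: the r=9 cylinder contributes a regular 6-gon of circumradius 9; the cube at (16, -1.5) (footprint 23×25) is included at this height; the cube at (2, 12) is present — its section is the full 12.5×18.5 rectangle; the 25.5×22 cube at (1.5, 6) contributes its full rectangle; Taking the first minus the rest: starting from the r=9 cylinder, the 23×25 cube at (16, -1.5) misses the remaining region (no effect); the 12.5×18.5 cube at (2, 12) misses the remaining region (no effect); the 25.5×22 cube at (1.5, 6) partially overlaps it — only the 6.31 mm² overlap (of its 561.00 mm²) is removed, clipping the outline — 1 connected region; the cone at (5.5, -2): at t=0.227 of its height the radius interpolates to r₁+(r₂−r₁)t = 11.092, giving a regular 6-gon of that circumradius; Keeping only the common overlap: the cone at (5.5, -2) partially overlaps that combined region; clipping to the common part keeps 148.42 mm² — 1 connected region. Overall, the cross-section is a single solid region. The nearest boundary edge runs (-5.59, -2.00)→(-0.05, 7.61); distance from the point to it = 2.01 mm. The point is not inside any of the regions above, so it lies outside the cross-section (2.01 mm from the nearest boundary).

outside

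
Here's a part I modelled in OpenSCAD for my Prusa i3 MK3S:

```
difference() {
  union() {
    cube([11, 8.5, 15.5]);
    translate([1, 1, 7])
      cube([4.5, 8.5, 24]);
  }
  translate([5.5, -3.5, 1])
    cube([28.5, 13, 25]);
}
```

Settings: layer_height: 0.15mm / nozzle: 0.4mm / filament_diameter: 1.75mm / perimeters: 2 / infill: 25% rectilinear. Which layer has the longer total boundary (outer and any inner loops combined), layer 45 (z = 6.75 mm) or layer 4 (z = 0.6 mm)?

layer 4 (z = 0.6 mm)

Layer 45 (z = 6.75): the 11×8.5 cube contributes its full rectangle (perimeter 39.00 mm); the cube at (1, 1) is absent (z outside [7, 31]); Taking the union: only the 11×8.5 cube is present, so the union is just that shape — boundary = 39.00 mm; the cube at (5.5, -3.5) (footprint 28.5×13) is included at this height (perimeter 83.00 mm); Subtracting the remaining from the first: starting from that combined region, the 28.5×13 cube at (5.5, -3.5) partially overlaps it — only the 46.75 mm² overlap (of its 370.50 mm²) is removed, clipping the outline — boundary = 28.00 mm. So its perimeter = 28.00 mm. Layer 4 (z = 0.6): the cube (footprint 11×8.5) is included at this height (perimeter 39.00 mm); the cube at (1, 1) is not intersected at this z (z outside [7, 31]); Taking the union: only the 11×8.5 cube is present, so the union is just that shape — boundary = 39.00 mm; the cube at (5.5, -3.5) does not reach this height (z outside [1, 26]); Taking the first minus the rest: none of the subtracted shapes is present at this height, so the result so far is unchanged — boundary = 39.00 mm. So its perimeter = 39.00 mm. Layer 4 is larger (39.00 vs 28.00 mm).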